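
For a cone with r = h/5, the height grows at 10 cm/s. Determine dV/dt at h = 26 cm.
1352π/5 cm³/s

V = (1/3)π(h/5)²h = πh³/75
dV/dt = πh²/25 · 10
At h = 26: dV/dt = 1352π/5 cm³/s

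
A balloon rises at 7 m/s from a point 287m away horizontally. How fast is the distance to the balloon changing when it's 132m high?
924√99793/99793 ≈ 2.925 m/s

z² = 287² + y²
z = √(287² + 132²) = √99793
dz/dt = y/z · dy/dt = 132/√99793 · 7 = 924√99793/99793 ≈ 2.925 m/s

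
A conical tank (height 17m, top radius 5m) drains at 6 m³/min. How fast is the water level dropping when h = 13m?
1734/(4225π) ≈ 0.1306 m/min

r/h = 5/17, so r = (5/17)h
V = (1/3)πr²h = (1/3)π((5/17)h)²h = (25/867)πh³
dV/dh = (25/289)πh²
dh/dt = (dV/dt)/(dV/dh) = -6/((25/289)π·13²) = -1734/(4225π) m/min
The level is dropping at 1734/(4225π) ≈ 0.1306 m/min.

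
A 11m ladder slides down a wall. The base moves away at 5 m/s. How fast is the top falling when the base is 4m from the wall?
4√105/21 ≈ 1.952 m/s

x² + y² = 11²
2x·dx/dt + 2y·dy/dt = 0
dy/dt = -x/y · dx/dt = -4/√105 · 5 = -4√105/21 m/s
The top is descending at 4√105/21 ≈ 1.952 m/s.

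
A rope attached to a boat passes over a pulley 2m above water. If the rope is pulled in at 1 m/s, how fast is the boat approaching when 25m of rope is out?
25√69/207 ≈ 1.003 m/s

rope² = x² + 2²
x = √(25² - 2²) = 3√69
dx/dt = (rope/x) · d(rope)/dt = (25/(3√69)) · (-1) = -25√69/207 m/s
The boat approaches at 25√69/207 ≈ 1.003 m/s.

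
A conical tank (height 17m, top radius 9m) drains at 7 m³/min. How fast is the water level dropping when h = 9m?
2023/(6561π) ≈ 0.09815 m/min

r/h = 9/17, so r = (9/17)h
V = (1/3)πr²h = (1/3)π((9/17)h)²h = (27/289)πh³
dV/dh = (81/289)πh²
dh/dt = (dV/dt)/(dV/dh) = -7/((81/289)π·9²) = -2023/(6561π) m/min
The level is dropping at 2023/(6561π) ≈ 0.09815 m/min.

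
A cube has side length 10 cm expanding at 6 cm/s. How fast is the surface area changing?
720 cm²/s

A = 6s²
dA/dt = 12s · ds/dt = 12·10·6 = 720 cm²/s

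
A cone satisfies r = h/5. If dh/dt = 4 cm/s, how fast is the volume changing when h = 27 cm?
2916π/25 cm³/s

V = (1/3)π(h/5)²h = πh³/75
dV/dt = πh²/25 · 4
At h = 27: dV/dt = 2916π/25 cm³/s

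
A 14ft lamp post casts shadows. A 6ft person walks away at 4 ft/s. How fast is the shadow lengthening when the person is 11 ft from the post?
3 ft/s

By similar triangles: 14/(x+s) = 6/s
Solving: s = 6x/8
ds/dt = 6/8 · dx/dt = 3/4 · 4 = 3 ft/s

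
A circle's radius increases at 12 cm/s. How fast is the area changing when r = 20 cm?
480π cm²/s

A = πr²
dA/dt = 2πr · dr/dt = 2π(20)(12) = 480π cm²/s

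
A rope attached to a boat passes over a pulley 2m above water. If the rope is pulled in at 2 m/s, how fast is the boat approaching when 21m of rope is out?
42√437/437 ≈ 2.009 m/s

rope² = x² + 2²
x = √(21² - 2²) = √437
dx/dt = (rope/x) · d(rope)/dt = (21/√437) · (-2) = -42√437/437 m/s
The boat approaches at 42√437/437 ≈ 2.009 m/s.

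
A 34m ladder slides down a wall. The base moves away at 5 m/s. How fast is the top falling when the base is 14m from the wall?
7√15/12 ≈ 2.259 m/s

x² + y² = 34²
2x·dx/dt + 2y·dy/dt = 0
dy/dt = -x/y · dx/dt = -14/(8√15) · 5 = -7√15/12 m/s
The top is descending at 7√15/12 ≈ 2.259 m/s.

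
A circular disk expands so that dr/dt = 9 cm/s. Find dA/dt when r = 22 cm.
396π cm²/s

A = πr²
dA/dt = 2πr · dr/dt = 2π(22)(9) = 396π cm²/s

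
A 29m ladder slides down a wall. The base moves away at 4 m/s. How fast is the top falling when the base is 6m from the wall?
24√805/805 ≈ 0.8459 m/s

x² + y² = 29²
2x·dx/dt + 2y·dy/dt = 0
dy/dt = -x/y · dx/dt = -6/√805 · 4 = -24√805/805 m/s
The top is descending at 24√805/805 ≈ 0.8459 m/s.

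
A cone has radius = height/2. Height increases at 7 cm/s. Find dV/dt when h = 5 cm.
175π/4 cm³/s

V = (1/3)π(h/2)²h = πh³/12
dV/dt = πh²/4 · 7
At h = 5: dV/dt = 175π/4 cm³/s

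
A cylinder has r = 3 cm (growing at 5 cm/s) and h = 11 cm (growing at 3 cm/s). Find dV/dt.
357π cm³/s

V = πr²h
dV/dt = 2πrh·dr/dt + πr²·dh/dt
= 2π(3)(11)(5) + π(3)²(3)
= 357π cm³/s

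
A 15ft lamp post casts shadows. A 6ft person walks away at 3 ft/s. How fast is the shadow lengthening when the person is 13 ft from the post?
2 ft/s

By similar triangles: 15/(x+s) = 6/s
Solving: s = 6x/9
ds/dt = 6/9 · dx/dt = 2/3 · 3 = 2 ft/s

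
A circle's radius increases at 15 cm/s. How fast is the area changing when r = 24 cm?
720π cm²/s

A = πr²
dA/dt = 2πr · dr/dt = 2π(24)(15) = 720π cm²/s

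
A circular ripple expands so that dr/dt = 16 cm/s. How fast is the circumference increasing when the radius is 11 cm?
32π cm/s

C = 2πr
dC/dt = 2π · dr/dt = 2π · 16 = 32π cm/s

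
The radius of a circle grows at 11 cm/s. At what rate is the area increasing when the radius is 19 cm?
418π cm²/s

A = πr²
dA/dt = 2πr · dr/dt = 2π(19)(11) = 418π cm²/s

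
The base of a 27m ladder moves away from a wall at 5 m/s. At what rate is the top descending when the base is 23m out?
23√2/4 ≈ 8.132 m/s

x² + y² = 27²
2x·dx/dt + 2y·dy/dt = 0
dy/dt = -x/y · dx/dt = -23/(10√2) · 5 = -23√2/4 m/s
The top is descending at 23√2/4 ≈ 8.132 m/s.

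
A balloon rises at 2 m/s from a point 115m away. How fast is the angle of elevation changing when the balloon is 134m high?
0.007376 rad/s

tan(θ) = y/115
sec²(θ) · dθ/dt = (1/115) · dy/dt
dθ/dt = cos²(θ)/115 · 2 = 115/(115² + 134²) · 2
dθ/dt = 0.007376 rad/s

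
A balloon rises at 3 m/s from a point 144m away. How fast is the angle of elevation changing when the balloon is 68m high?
0.017035 rad/s

tan(θ) = y/144
sec²(θ) · dθ/dt = (1/144) · dy/dt
dθ/dt = cos²(θ)/144 · 3 = 144/(144² + 68²) · 3
dθ/dt = 0.017035 rad/s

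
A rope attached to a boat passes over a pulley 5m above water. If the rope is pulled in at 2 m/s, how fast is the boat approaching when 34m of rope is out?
68√1131/1131 ≈ 2.022 m/s

rope² = x² + 5²
x = √(34² - 5²) = √1131
dx/dt = (rope/x) · d(rope)/dt = (34/√1131) · (-2) = -68√1131/1131 m/s
The boat approaches at 68√1131/1131 ≈ 2.022 m/s.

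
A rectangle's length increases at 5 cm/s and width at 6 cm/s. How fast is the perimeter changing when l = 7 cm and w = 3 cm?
22 cm/s

P = 2(l + w)
dP/dt = 2(dl/dt + dw/dt) = 2(5 + 6) = 22 cm/s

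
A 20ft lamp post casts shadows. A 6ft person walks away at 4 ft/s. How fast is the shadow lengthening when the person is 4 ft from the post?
12/7 ft/s

By similar triangles: 20/(x+s) = 6/s
Solving: s = 6x/14
ds/dt = 6/14 · dx/dt = 3/7 · 4 = 12/7 ft/s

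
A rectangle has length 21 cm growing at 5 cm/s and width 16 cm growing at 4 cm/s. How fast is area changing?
164 cm²/s

A = lw
dA/dt = w·dl/dt + l·dw/dt = 16·5 + 21·4 = 164 cm²/s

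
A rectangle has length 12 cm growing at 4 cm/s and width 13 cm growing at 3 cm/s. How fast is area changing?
88 cm²/s

A = lw
dA/dt = w·dl/dt + l·dw/dt = 13·4 + 12·3 = 88 cm²/s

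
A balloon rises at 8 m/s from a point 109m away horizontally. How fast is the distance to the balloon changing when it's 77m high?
308√17810/8905 ≈ 4.616 m/s

z² = 109² + y²
z = √(109² + 77²) = √17810
dz/dt = y/z · dy/dt = 77/√17810 · 8 = 308√17810/8905 ≈ 4.616 m/s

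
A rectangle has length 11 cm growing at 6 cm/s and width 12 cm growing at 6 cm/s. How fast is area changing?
138 cm²/s

A = lw
dA/dt = w·dl/dt + l·dw/dt = 12·6 + 11·6 = 138 cm²/s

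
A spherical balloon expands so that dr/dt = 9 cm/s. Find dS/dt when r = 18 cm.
1296π cm²/s

S = 4πr²
dS/dt = dS/dr · dr/dt = 8πr · 9
At r = 18: dS/dt = 1296π cm²/s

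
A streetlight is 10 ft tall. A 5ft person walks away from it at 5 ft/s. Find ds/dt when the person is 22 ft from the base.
5 ft/s

By similar triangles: 10/(x+s) = 5/s
Solving: s = 5x/5
ds/dt = 5/5 · dx/dt = 1 · 5 = 5 ft/s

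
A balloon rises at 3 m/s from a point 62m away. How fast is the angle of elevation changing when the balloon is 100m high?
0.013435 rad/s

tan(θ) = y/62
sec²(θ) · dθ/dt = (1/62) · dy/dt
dθ/dt = cos²(θ)/62 · 3 = 62/(62² + 100²) · 3
dθ/dt = 0.013435 rad/s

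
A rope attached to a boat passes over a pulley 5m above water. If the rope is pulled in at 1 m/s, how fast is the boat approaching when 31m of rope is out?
31√26/156 ≈ 1.013 m/s

rope² = x² + 5²
x = √(31² - 5²) = 6√26
dx/dt = (rope/x) · d(rope)/dt = (31/(6√26)) · (-1) = -31√26/156 m/s
The boat approaches at 31√26/156 ≈ 1.013 m/s.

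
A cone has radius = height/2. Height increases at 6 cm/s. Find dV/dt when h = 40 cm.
2400π cm³/s

V = (1/3)π(h/2)²h = πh³/12
dV/dt = πh²/4 · 6
At h = 40: dV/dt = 2400π cm³/s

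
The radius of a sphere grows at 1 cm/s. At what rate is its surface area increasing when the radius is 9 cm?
72π cm²/s

S = 4πr²
dS/dt = dS/dr · dr/dt = 8πr · 1
At r = 9: dS/dt = 72π cm²/s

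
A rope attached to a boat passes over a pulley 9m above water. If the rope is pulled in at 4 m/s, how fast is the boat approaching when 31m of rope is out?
31√55/55 ≈ 4.18 m/s

rope² = x² + 9²
x = √(31² - 9²) = 4√55
dx/dt = (rope/x) · d(rope)/dt = (31/(4√55)) · (-4) = -31√55/55 m/s
The boat approaches at 31√55/55 ≈ 4.18 m/s.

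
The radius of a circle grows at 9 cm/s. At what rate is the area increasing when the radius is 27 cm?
486π cm²/s

A = πr²
dA/dt = 2πr · dr/dt = 2π(27)(9) = 486π cm²/s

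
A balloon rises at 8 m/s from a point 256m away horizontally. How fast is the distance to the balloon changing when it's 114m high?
456√19633/19633 ≈ 3.254 m/s

z² = 256² + y²
z = √(256² + 114²) = 2√19633
dz/dt = y/z · dy/dt = 114/(2√19633) · 8 = 456√19633/19633 ≈ 3.254 m/s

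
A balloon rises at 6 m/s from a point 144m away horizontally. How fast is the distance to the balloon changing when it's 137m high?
822√39505/39505 ≈ 4.136 m/s

z² = 144² + y²
z = √(144² + 137²) = √39505
dz/dt = y/z · dy/dt = 137/√39505 · 6 = 822√39505/39505 ≈ 4.136 m/s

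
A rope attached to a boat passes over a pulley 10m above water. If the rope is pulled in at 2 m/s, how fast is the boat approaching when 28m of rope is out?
28√19/57 ≈ 2.141 m/s

rope² = x² + 10²
x = √(28² - 10²) = 6√19
dx/dt = (rope/x) · d(rope)/dt = (28/(6√19)) · (-2) = -28√19/57 m/s
The boat approaches at 28√19/57 ≈ 2.141 m/s.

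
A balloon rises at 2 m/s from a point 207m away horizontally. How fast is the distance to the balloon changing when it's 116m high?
232√56305/56305 ≈ 0.9777 m/s

z² = 207² + y²
z = √(207² + 116²) = √56305
dz/dt = y/z · dy/dt = 116/√56305 · 2 = 232√56305/56305 ≈ 0.9777 m/s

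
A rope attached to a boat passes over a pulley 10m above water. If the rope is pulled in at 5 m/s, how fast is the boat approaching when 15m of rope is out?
3√5 ≈ 6.708 m/s

rope² = x² + 10²
x = √(15² - 10²) = 5√5
dx/dt = (rope/x) · d(rope)/dt = (15/(5√5)) · (-5) = -3√5 m/s
The boat approaches at 3√5 ≈ 6.708 m/s.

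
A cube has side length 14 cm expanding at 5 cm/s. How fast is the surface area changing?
840 cm²/s

A = 6s²
dA/dt = 12s · ds/dt = 12·14·5 = 840 cm²/s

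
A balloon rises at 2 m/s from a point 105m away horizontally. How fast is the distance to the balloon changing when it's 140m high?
8/5 = 1.6 m/s

z² = 105² + y²
z = √(105² + 140²) = 175
dz/dt = y/z · dy/dt = 140/175 · 2 = 8/5 = 1.6 m/s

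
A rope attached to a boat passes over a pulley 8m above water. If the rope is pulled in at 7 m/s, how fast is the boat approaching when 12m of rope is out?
21√5/5 ≈ 9.391 m/s

rope² = x² + 8²
x = √(12² - 8²) = 4√5
dx/dt = (rope/x) · d(rope)/dt = (12/(4√5)) · (-7) = -21√5/5 m/s
The boat approaches at 21√5/5 ≈ 9.391 m/s.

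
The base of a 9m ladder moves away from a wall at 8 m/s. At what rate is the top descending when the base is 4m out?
32√65/65 ≈ 3.969 m/s

x² + y² = 9²
2x·dx/dt + 2y·dy/dt = 0
dy/dt = -x/y · dx/dt = -4/√65 · 8 = -32√65/65 m/s
The top is descending at 32√65/65 ≈ 3.969 m/s.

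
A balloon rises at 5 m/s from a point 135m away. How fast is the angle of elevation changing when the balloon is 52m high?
0.032252 rad/s

tan(θ) = y/135
sec²(θ) · dθ/dt = (1/135) · dy/dt
dθ/dt = cos²(θ)/135 · 5 = 135/(135² + 52²) · 5
dθ/dt = 0.032252 rad/s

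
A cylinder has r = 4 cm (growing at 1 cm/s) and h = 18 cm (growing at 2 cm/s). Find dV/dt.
176π cm³/s

V = πr²h
dV/dt = 2πrh·dr/dt + πr²·dh/dt
= 2π(4)(18)(1) + π(4)²(2)
= 176π cm³/s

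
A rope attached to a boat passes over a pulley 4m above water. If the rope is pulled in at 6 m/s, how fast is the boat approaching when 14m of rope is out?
14√5/5 ≈ 6.261 m/s

rope² = x² + 4²
x = √(14² - 4²) = 6√5
dx/dt = (rope/x) · d(rope)/dt = (14/(6√5)) · (-6) = -14√5/5 m/s
The boat approaches at 14√5/5 ≈ 6.261 m/s.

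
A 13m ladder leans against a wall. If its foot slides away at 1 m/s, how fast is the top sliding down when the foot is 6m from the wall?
6√133/133 ≈ 0.5203 m/s

x² + y² = 13²
2x·dx/dt + 2y·dy/dt = 0
dy/dt = -x/y · dx/dt = -6/√133 · 1 = -6√133/133 m/s
The top is descending at 6√133/133 ≈ 0.5203 m/s.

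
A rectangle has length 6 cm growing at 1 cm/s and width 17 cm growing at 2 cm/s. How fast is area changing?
29 cm²/s

A = lw
dA/dt = w·dl/dt + l·dw/dt = 17·1 + 6·2 = 29 cm²/s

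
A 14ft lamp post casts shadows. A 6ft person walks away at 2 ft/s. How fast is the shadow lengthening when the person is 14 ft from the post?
3/2 ft/s

By similar triangles: 14/(x+s) = 6/s
Solving: s = 6x/8
ds/dt = 6/8 · dx/dt = 3/4 · 2 = 3/2 ft/s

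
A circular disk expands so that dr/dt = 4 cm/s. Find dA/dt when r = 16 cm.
128π cm²/s

A = πr²
dA/dt = 2πr · dr/dt = 2π(16)(4) = 128π cm²/s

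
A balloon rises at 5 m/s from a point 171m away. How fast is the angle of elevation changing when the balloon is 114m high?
0.020243 rad/s

tan(θ) = y/171
sec²(θ) · dθ/dt = (1/171) · dy/dt
dθ/dt = cos²(θ)/171 · 5 = 171/(171² + 114²) · 5
dθ/dt = 0.020243 rad/s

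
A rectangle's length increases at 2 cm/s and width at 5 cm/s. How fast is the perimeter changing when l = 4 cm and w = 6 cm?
14 cm/s

P = 2(l + w)
dP/dt = 2(dl/dt + dw/dt) = 2(2 + 5) = 14 cm/s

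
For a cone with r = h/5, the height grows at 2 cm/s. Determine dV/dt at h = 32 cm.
2048π/25 cm³/s

V = (1/3)π(h/5)²h = πh³/75
dV/dt = πh²/25 · 2
At h = 32: dV/dt = 2048π/25 cm³/s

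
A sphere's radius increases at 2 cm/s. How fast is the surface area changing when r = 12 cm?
192π cm²/s

S = 4πr²
dS/dt = dS/dr · dr/dt = 8πr · 2
At r = 12: dS/dt = 192π cm²/s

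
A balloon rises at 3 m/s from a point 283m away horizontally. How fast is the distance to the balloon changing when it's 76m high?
228√85865/85865 ≈ 0.7781 m/s

z² = 283² + y²
z = √(283² + 76²) = √85865
dz/dt = y/z · dy/dt = 76/√85865 · 3 = 228√85865/85865 ≈ 0.7781 m/s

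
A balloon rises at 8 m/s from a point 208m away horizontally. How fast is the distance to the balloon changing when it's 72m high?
72√757/757 ≈ 2.617 m/s

z² = 208² + y²
z = √(208² + 72²) = 8√757
dz/dt = y/z · dy/dt = 72/(8√757) · 8 = 72√757/757 ≈ 2.617 m/s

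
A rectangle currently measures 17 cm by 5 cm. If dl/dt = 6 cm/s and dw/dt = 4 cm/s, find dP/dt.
20 cm/s

P = 2(l + w)
dP/dt = 2(dl/dt + dw/dt) = 2(6 + 4) = 20 cm/s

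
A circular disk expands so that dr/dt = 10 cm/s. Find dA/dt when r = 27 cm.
540π cm²/s

A = πr²
dA/dt = 2πr · dr/dt = 2π(27)(10) = 540π cm²/s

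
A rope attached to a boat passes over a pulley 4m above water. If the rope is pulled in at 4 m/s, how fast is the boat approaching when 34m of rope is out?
68√285/285 ≈ 4.028 m/s

rope² = x² + 4²
x = √(34² - 4²) = 2√285
dx/dt = (rope/x) · d(rope)/dt = (34/(2√285)) · (-4) = -68√285/285 m/s
The boat approaches at 68√285/285 ≈ 4.028 m/s.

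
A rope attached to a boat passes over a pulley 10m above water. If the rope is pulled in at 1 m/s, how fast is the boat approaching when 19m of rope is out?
19√29/87 ≈ 1.176 m/s

rope² = x² + 10²
x = √(19² - 10²) = 3√29
dx/dt = (rope/x) · d(rope)/dt = (19/(3√29)) · (-1) = -19√29/87 m/s
The boat approaches at 19√29/87 ≈ 1.176 m/s.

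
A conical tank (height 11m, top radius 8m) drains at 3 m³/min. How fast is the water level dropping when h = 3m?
121/(192π) ≈ 0.2006 m/min

r/h = 8/11, so r = (8/11)h
V = (1/3)πr²h = (1/3)π((8/11)h)²h = (64/363)πh³
dV/dh = (64/121)πh²
dh/dt = (dV/dt)/(dV/dh) = -3/((64/121)π·3²) = -121/(192π) m/min
The level is dropping at 121/(192π) ≈ 0.2006 m/min.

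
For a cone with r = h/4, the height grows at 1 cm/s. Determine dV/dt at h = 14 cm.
49π/4 cm³/s

V = (1/3)π(h/4)²h = πh³/48
dV/dt = πh²/16 · 1
At h = 14: dV/dt = 49π/4 cm³/s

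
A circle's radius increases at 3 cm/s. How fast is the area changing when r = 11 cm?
66π cm²/s

A = πr²
dA/dt = 2πr · dr/dt = 2π(11)(3) = 66π cm²/s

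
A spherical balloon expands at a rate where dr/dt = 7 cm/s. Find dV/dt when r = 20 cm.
11200π cm³/s

V = (4/3)πr³
dV/dt = dV/dr · dr/dt = 4πr² · 7
At r = 20: dV/dt = 11200π cm³/s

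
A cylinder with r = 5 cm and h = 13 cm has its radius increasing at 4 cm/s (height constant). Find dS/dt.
184π cm²/s

S = 2πrh + 2πr² (lateral + bases)
dS/dt = (2πh + 4πr)·dr/dt = (2π·13 + 4π·5)·4
= 184π cm²/s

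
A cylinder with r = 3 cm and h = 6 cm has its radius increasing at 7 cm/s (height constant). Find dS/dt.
168π cm²/s

S = 2πrh + 2πr² (lateral + bases)
dS/dt = (2πh + 4πr)·dr/dt = (2π·6 + 4π·3)·7
= 168π cm²/s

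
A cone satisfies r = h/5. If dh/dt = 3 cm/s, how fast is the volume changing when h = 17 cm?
867π/25 cm³/s

V = (1/3)π(h/5)²h = πh³/75
dV/dt = πh²/25 · 3
At h = 17: dV/dt = 867π/25 cm³/s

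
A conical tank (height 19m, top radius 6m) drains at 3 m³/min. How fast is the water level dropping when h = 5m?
361/(300π) ≈ 0.383 m/min

r/h = 6/19, so r = (6/19)h
V = (1/3)πr²h = (1/3)π((6/19)h)²h = (12/361)πh³
dV/dh = (36/361)πh²
dh/dt = (dV/dt)/(dV/dh) = -3/((36/361)π·5²) = -361/(300π) m/min
The level is dropping at 361/(300π) ≈ 0.383 m/min.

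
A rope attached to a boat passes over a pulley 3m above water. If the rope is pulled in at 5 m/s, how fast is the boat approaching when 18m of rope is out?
6√35/7 ≈ 5.071 m/s

rope² = x² + 3²
x = √(18² - 3²) = 3√35
dx/dt = (rope/x) · d(rope)/dt = (18/(3√35)) · (-5) = -6√35/7 m/s
The boat approaches at 6√35/7 ≈ 5.071 m/s.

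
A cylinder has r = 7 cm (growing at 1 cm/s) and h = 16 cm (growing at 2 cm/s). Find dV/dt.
322π cm³/s

V = πr²h
dV/dt = 2πrh·dr/dt + πr²·dh/dt
= 2π(7)(16)(1) + π(7)²(2)
= 322π cm³/s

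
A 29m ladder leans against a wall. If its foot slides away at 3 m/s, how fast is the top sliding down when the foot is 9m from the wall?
27√190/380 ≈ 0.9794 m/s

x² + y² = 29²
2x·dx/dt + 2y·dy/dt = 0
dy/dt = -x/y · dx/dt = -9/(2√190) · 3 = -27√190/380 m/s
The top is descending at 27√190/380 ≈ 0.9794 m/s.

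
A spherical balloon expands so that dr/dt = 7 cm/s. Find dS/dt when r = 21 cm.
1176π cm²/s

S = 4πr²
dS/dt = dS/dr · dr/dt = 8πr · 7
At r = 21: dS/dt = 1176π cm²/s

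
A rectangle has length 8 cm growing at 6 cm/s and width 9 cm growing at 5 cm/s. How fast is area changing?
94 cm²/s

A = lw
dA/dt = w·dl/dt + l·dw/dt = 9·6 + 8·5 = 94 cm²/s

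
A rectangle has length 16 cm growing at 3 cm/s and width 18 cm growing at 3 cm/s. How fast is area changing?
102 cm²/s

A = lw
dA/dt = w·dl/dt + l·dw/dt = 18·3 + 16·3 = 102 cm²/s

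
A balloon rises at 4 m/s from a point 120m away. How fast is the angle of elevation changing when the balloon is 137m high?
0.014471 rad/s

tan(θ) = y/120
sec²(θ) · dθ/dt = (1/120) · dy/dt
dθ/dt = cos²(θ)/120 · 4 = 120/(120² + 137²) · 4
dθ/dt = 0.014471 rad/s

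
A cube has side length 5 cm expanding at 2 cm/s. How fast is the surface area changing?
120 cm²/s

A = 6s²
dA/dt = 12s · ds/dt = 12·5·2 = 120 cm²/s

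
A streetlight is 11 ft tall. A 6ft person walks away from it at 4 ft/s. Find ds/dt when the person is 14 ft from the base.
24/5 ft/s

By similar triangles: 11/(x+s) = 6/s
Solving: s = 6x/5
ds/dt = 6/5 · dx/dt = 6/5 · 4 = 24/5 ft/s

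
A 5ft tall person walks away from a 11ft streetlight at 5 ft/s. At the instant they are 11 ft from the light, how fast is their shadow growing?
25/6 ft/s

By similar triangles: 11/(x+s) = 5/s
Solving: s = 5x/6
ds/dt = 5/6 · dx/dt = 5/6 · 5 = 25/6 ft/s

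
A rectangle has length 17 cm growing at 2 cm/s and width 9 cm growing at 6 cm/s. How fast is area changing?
120 cm²/s

A = lw
dA/dt = w·dl/dt + l·dw/dt = 9·2 + 17·6 = 120 cm²/s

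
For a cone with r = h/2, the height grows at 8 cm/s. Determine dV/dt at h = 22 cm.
968π cm³/s

V = (1/3)π(h/2)²h = πh³/12
dV/dt = πh²/4 · 8
At h = 22: dV/dt = 968π cm³/s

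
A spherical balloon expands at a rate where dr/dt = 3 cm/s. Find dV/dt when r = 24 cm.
6912π cm³/s

V = (4/3)πr³
dV/dt = dV/dr · dr/dt = 4πr² · 3
At r = 24: dV/dt = 6912π cm³/s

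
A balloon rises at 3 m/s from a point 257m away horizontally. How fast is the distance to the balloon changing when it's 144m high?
432√86785/86785 ≈ 1.466 m/s

z² = 257² + y²
z = √(257² + 144²) = √86785
dz/dt = y/z · dy/dt = 144/√86785 · 3 = 432√86785/86785 ≈ 1.466 m/s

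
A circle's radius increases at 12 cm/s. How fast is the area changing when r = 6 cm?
144π cm²/s

A = πr²
dA/dt = 2πr · dr/dt = 2π(6)(12) = 144π cm²/s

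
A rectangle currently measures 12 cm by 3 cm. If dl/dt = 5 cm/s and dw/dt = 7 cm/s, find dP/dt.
24 cm/s

P = 2(l + w)
dP/dt = 2(dl/dt + dw/dt) = 2(5 + 7) = 24 cm/s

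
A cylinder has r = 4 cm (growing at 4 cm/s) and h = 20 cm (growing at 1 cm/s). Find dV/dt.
656π cm³/s

V = πr²h
dV/dt = 2πrh·dr/dt + πr²·dh/dt
= 2π(4)(20)(4) + π(4)²(1)
= 656π cm³/s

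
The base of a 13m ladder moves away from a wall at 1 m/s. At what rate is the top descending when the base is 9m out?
9√22/44 ≈ 0.9594 m/s

x² + y² = 13²
2x·dx/dt + 2y·dy/dt = 0
dy/dt = -x/y · dx/dt = -9/(2√22) · 1 = -9√22/44 m/s
The top is descending at 9√22/44 ≈ 0.9594 m/s.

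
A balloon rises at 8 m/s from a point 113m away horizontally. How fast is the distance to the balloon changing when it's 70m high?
560√17669/17669 ≈ 4.213 m/s

z² = 113² + y²
z = √(113² + 70²) = √17669
dz/dt = y/z · dy/dt = 70/√17669 · 8 = 560√17669/17669 ≈ 4.213 m/s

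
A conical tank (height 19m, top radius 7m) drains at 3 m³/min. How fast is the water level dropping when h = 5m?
1083/(1225π) ≈ 0.2814 m/min

r/h = 7/19, so r = (7/19)h
V = (1/3)πr²h = (1/3)π((7/19)h)²h = (49/1083)πh³
dV/dh = (49/361)πh²
dh/dt = (dV/dt)/(dV/dh) = -3/((49/361)π·5²) = -1083/(1225π) m/min
The level is dropping at 1083/(1225π) ≈ 0.2814 m/min.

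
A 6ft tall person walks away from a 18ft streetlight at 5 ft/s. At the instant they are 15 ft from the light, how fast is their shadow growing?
5/2 ft/s

By similar triangles: 18/(x+s) = 6/s
Solving: s = 6x/12
ds/dt = 6/12 · dx/dt = 1/2 · 5 = 5/2 ft/s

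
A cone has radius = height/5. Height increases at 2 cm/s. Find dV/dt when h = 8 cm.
128π/25 cm³/s

V = (1/3)π(h/5)²h = πh³/75
dV/dt = πh²/25 · 2
At h = 8: dV/dt = 128π/25 cm³/s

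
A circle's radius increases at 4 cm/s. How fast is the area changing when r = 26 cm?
208π cm²/s

A = πr²
dA/dt = 2πr · dr/dt = 2π(26)(4) = 208π cm²/s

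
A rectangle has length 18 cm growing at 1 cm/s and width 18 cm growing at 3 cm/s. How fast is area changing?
72 cm²/s

A = lw
dA/dt = w·dl/dt + l·dw/dt = 18·1 + 18·3 = 72 cm²/s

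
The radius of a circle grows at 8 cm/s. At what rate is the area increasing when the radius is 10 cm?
160π cm²/s

A = πr²
dA/dt = 2πr · dr/dt = 2π(10)(8) = 160π cm²/s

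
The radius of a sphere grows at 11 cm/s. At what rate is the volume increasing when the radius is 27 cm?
32076π cm³/s

V = (4/3)πr³
dV/dt = dV/dr · dr/dt = 4πr² · 11
At r = 27: dV/dt = 32076π cm³/s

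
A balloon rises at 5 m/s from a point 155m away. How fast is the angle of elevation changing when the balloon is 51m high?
0.029107 rad/s

tan(θ) = y/155
sec²(θ) · dθ/dt = (1/155) · dy/dt
dθ/dt = cos²(θ)/155 · 5 = 155/(155² + 51²) · 5
dθ/dt = 0.029107 rad/s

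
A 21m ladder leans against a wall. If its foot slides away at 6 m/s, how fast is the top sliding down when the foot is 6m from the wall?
4√5/5 ≈ 1.789 m/s

x² + y² = 21²
2x·dx/dt + 2y·dy/dt = 0
dy/dt = -x/y · dx/dt = -6/(9√5) · 6 = -4√5/5 m/s
The top is descending at 4√5/5 ≈ 1.789 m/s.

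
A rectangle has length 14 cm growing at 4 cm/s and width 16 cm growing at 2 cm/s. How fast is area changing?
92 cm²/s

A = lw
dA/dt = w·dl/dt + l·dw/dt = 16·4 + 14·2 = 92 cm²/s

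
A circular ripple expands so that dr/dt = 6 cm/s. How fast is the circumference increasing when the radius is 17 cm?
12π cm/s

C = 2πr
dC/dt = 2π · dr/dt = 2π · 6 = 12π cm/s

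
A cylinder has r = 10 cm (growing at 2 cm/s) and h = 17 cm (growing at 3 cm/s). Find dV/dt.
980π cm³/s

V = πr²h
dV/dt = 2πrh·dr/dt + πr²·dh/dt
= 2π(10)(17)(2) + π(10)²(3)
= 980π cm³/s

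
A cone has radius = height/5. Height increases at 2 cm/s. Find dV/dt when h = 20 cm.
32π cm³/s

V = (1/3)π(h/5)²h = πh³/75
dV/dt = πh²/25 · 2
At h = 20: dV/dt = 32π cm³/s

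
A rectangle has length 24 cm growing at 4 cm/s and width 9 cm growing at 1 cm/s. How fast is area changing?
60 cm²/s

A = lw
dA/dt = w·dl/dt + l·dw/dt = 9·4 + 24·1 = 60 cm²/s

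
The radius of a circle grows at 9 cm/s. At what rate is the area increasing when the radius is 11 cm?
198π cm²/s

A = πr²
dA/dt = 2πr · dr/dt = 2π(11)(9) = 198π cm²/s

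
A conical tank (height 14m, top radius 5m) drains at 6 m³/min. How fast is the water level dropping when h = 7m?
24/(25π) ≈ 0.3056 m/min

r/h = 5/14, so r = (5/14)h
V = (1/3)πr²h = (1/3)π((5/14)h)²h = (25/588)πh³
dV/dh = (25/196)πh²
dh/dt = (dV/dt)/(dV/dh) = -6/((25/196)π·7²) = -24/(25π) m/min
The level is dropping at 24/(25π) ≈ 0.3056 m/min.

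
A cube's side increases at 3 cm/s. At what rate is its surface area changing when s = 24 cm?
864 cm²/s

A = 6s²
dA/dt = 12s · ds/dt = 12·24·3 = 864 cm²/s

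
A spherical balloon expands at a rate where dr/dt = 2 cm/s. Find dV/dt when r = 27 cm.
5832π cm³/s

V = (4/3)πr³
dV/dt = dV/dr · dr/dt = 4πr² · 2
At r = 27: dV/dt = 5832π cm³/s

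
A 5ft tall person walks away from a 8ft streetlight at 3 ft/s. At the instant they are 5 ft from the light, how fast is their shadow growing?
5 ft/s

By similar triangles: 8/(x+s) = 5/s
Solving: s = 5x/3
ds/dt = 5/3 · dx/dt = 5/3 · 3 = 5 ft/s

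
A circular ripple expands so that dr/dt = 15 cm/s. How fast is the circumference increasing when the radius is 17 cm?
30π cm/s

C = 2πr
dC/dt = 2π · dr/dt = 2π · 15 = 30π cm/s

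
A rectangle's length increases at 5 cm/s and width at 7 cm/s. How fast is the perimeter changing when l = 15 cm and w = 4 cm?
24 cm/s

P = 2(l + w)
dP/dt = 2(dl/dt + dw/dt) = 2(5 + 7) = 24 cm/s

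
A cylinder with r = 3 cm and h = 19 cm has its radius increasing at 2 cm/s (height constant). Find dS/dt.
100π cm²/s

S = 2πrh + 2πr² (lateral + bases)
dS/dt = (2πh + 4πr)·dr/dt = (2π·19 + 4π·3)·2
= 100π cm²/s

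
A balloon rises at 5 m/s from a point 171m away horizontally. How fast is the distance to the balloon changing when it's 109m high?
545√41122/41122 ≈ 2.688 m/s

z² = 171² + y²
z = √(171² + 109²) = √41122
dz/dt = y/z · dy/dt = 109/√41122 · 5 = 545√41122/41122 ≈ 2.688 m/s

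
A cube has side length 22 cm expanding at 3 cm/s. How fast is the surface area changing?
792 cm²/s

A = 6s²
dA/dt = 12s · ds/dt = 12·22·3 = 792 cm²/s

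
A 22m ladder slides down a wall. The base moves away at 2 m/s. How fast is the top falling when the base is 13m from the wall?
26√35/105 ≈ 1.465 m/s

x² + y² = 22²
2x·dx/dt + 2y·dy/dt = 0
dy/dt = -x/y · dx/dt = -13/(3√35) · 2 = -26√35/105 m/s
The top is descending at 26√35/105 ≈ 1.465 m/s.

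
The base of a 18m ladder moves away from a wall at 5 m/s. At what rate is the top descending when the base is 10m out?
25√14/28 ≈ 3.341 m/s

x² + y² = 18²
2x·dx/dt + 2y·dy/dt = 0
dy/dt = -x/y · dx/dt = -10/(4√14) · 5 = -25√14/28 m/s
The top is descending at 25√14/28 ≈ 3.341 m/s.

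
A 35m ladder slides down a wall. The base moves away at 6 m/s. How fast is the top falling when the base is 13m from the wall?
13√66/44 ≈ 2.4 m/s

x² + y² = 35²
2x·dx/dt + 2y·dy/dt = 0
dy/dt = -x/y · dx/dt = -13/(4√66) · 6 = -13√66/44 m/s
The top is descending at 13√66/44 ≈ 2.4 m/s.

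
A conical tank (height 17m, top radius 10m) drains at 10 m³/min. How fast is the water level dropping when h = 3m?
289/(90π) ≈ 1.022 m/min

r/h = 10/17, so r = (10/17)h
V = (1/3)πr²h = (1/3)π((10/17)h)²h = (100/867)πh³
dV/dh = (100/289)πh²
dh/dt = (dV/dt)/(dV/dh) = -10/((100/289)π·3²) = -289/(90π) m/min
The level is dropping at 289/(90π) ≈ 1.022 m/min.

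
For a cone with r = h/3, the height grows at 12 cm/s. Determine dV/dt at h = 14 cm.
784π/3 cm³/s

V = (1/3)π(h/3)²h = πh³/27
dV/dt = πh²/9 · 12
At h = 14: dV/dt = 784π/3 cm³/s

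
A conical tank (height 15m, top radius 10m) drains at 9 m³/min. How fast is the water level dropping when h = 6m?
9/(16π) ≈ 0.179 m/min

r/h = 10/15, so r = (2/3)h
V = (1/3)πr²h = (1/3)π((2/3)h)²h = (4/27)πh³
dV/dh = (4/9)πh²
dh/dt = (dV/dt)/(dV/dh) = -9/((4/9)π·6²) = -9/(16π) m/min
The level is dropping at 9/(16π) ≈ 0.179 m/min.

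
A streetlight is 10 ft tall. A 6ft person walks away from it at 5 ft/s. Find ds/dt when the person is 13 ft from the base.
15/2 ft/s

By similar triangles: 10/(x+s) = 6/s
Solving: s = 6x/4
ds/dt = 6/4 · dx/dt = 3/2 · 5 = 15/2 ft/s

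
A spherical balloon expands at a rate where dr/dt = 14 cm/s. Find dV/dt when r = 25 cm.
35000π cm³/s

V = (4/3)πr³
dV/dt = dV/dr · dr/dt = 4πr² · 14
At r = 25: dV/dt = 35000π cm³/s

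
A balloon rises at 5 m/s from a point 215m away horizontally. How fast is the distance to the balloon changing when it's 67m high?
335√50714/50714 ≈ 1.488 m/s

z² = 215² + y²
z = √(215² + 67²) = √50714
dz/dt = y/z · dy/dt = 67/√50714 · 5 = 335√50714/50714 ≈ 1.488 m/s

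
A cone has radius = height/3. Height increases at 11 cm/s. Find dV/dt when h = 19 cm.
3971π/9 cm³/s

V = (1/3)π(h/3)²h = πh³/27
dV/dt = πh²/9 · 11
At h = 19: dV/dt = 3971π/9 cm³/s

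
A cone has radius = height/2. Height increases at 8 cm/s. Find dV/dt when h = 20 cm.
800π cm³/s

V = (1/3)π(h/2)²h = πh³/12
dV/dt = πh²/4 · 8
At h = 20: dV/dt = 800π cm³/s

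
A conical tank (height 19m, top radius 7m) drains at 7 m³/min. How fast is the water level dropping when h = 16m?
361/(1792π) ≈ 0.06412 m/min

r/h = 7/19, so r = (7/19)h
V = (1/3)πr²h = (1/3)π((7/19)h)²h = (49/1083)πh³
dV/dh = (49/361)πh²
dh/dt = (dV/dt)/(dV/dh) = -7/((49/361)π·16²) = -361/(1792π) m/min
The level is dropping at 361/(1792π) ≈ 0.06412 m/min.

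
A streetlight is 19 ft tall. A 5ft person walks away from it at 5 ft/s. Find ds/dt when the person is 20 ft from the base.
25/14 ft/s

By similar triangles: 19/(x+s) = 5/s
Solving: s = 5x/14
ds/dt = 5/14 · dx/dt = 5/14 · 5 = 25/14 ft/s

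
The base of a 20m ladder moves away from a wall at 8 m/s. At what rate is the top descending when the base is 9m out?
72√319/319 ≈ 4.031 m/s

x² + y² = 20²
2x·dx/dt + 2y·dy/dt = 0
dy/dt = -x/y · dx/dt = -9/√319 · 8 = -72√319/319 m/s
The top is descending at 72√319/319 ≈ 4.031 m/s.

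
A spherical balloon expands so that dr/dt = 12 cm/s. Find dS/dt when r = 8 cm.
768π cm²/s

S = 4πr²
dS/dt = dS/dr · dr/dt = 8πr · 12
At r = 8: dS/dt = 768π cm²/s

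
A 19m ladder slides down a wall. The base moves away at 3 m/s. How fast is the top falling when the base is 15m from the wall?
45√34/68 ≈ 3.859 m/s

x² + y² = 19²
2x·dx/dt + 2y·dy/dt = 0
dy/dt = -x/y · dx/dt = -15/(2√34) · 3 = -45√34/68 m/s
The top is descending at 45√34/68 ≈ 3.859 m/s.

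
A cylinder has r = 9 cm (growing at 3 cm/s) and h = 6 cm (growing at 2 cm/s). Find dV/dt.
486π cm³/s

V = πr²h
dV/dt = 2πrh·dr/dt + πr²·dh/dt
= 2π(9)(6)(3) + π(9)²(2)
= 486π cm³/s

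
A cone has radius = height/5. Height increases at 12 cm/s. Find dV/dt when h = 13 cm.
2028π/25 cm³/s

V = (1/3)π(h/5)²h = πh³/75
dV/dt = πh²/25 · 12
At h = 13: dV/dt = 2028π/25 cm³/s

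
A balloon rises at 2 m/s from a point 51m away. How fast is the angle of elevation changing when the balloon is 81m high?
0.011133 rad/s

tan(θ) = y/51
sec²(θ) · dθ/dt = (1/51) · dy/dt
dθ/dt = cos²(θ)/51 · 2 = 51/(51² + 81²) · 2
dθ/dt = 0.011133 rad/s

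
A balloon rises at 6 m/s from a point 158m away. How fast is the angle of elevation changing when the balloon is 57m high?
0.033602 rad/s

tan(θ) = y/158
sec²(θ) · dθ/dt = (1/158) · dy/dt
dθ/dt = cos²(θ)/158 · 6 = 158/(158² + 57²) · 6
dθ/dt = 0.033602 rad/s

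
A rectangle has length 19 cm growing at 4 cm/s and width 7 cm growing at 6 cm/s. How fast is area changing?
142 cm²/s

A = lw
dA/dt = w·dl/dt + l·dw/dt = 7·4 + 19·6 = 142 cm²/s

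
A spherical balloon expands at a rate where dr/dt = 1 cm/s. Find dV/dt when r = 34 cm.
4624π cm³/s

V = (4/3)πr³
dV/dt = dV/dr · dr/dt = 4πr² · 1
At r = 34: dV/dt = 4624π cm³/s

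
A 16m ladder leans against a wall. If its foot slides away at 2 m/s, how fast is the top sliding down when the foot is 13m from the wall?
26√87/87 ≈ 2.787 m/s

x² + y² = 16²
2x·dx/dt + 2y·dy/dt = 0
dy/dt = -x/y · dx/dt = -13/√87 · 2 = -26√87/87 m/s
The top is descending at 26√87/87 ≈ 2.787 m/s.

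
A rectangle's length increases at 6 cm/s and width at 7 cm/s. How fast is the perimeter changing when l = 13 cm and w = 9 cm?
26 cm/s

P = 2(l + w)
dP/dt = 2(dl/dt + dw/dt) = 2(6 + 7) = 26 cm/s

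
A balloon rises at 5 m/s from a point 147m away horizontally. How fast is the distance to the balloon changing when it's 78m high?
130√3077/3077 ≈ 2.344 m/s

z² = 147² + y²
z = √(147² + 78²) = 3√3077
dz/dt = y/z · dy/dt = 78/(3√3077) · 5 = 130√3077/3077 ≈ 2.344 m/s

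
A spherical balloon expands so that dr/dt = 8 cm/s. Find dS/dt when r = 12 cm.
768π cm²/s

S = 4πr²
dS/dt = dS/dr · dr/dt = 8πr · 8
At r = 12: dS/dt = 768π cm²/s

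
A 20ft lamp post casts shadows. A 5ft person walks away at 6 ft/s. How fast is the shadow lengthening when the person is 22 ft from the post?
2 ft/s

By similar triangles: 20/(x+s) = 5/s
Solving: s = 5x/15
ds/dt = 5/15 · dx/dt = 1/3 · 6 = 2 ft/s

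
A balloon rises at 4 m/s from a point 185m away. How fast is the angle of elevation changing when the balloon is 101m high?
0.016657 rad/s

tan(θ) = y/185
sec²(θ) · dθ/dt = (1/185) · dy/dt
dθ/dt = cos²(θ)/185 · 4 = 185/(185² + 101²) · 4
dθ/dt = 0.016657 rad/s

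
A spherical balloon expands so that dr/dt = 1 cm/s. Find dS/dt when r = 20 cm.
160π cm²/s

S = 4πr²
dS/dt = dS/dr · dr/dt = 8πr · 1
At r = 20: dS/dt = 160π cm²/s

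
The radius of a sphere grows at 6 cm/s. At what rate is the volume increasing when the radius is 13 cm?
4056π cm³/s

V = (4/3)πr³
dV/dt = dV/dr · dr/dt = 4πr² · 6
At r = 13: dV/dt = 4056π cm³/s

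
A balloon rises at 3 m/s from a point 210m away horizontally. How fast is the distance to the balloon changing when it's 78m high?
39√1394/1394 ≈ 1.045 m/s

z² = 210² + y²
z = √(210² + 78²) = 6√1394
dz/dt = y/z · dy/dt = 78/(6√1394) · 3 = 39√1394/1394 ≈ 1.045 m/s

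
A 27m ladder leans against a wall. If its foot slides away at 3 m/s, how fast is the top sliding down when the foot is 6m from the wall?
6√77/77 ≈ 0.6838 m/s

x² + y² = 27²
2x·dx/dt + 2y·dy/dt = 0
dy/dt = -x/y · dx/dt = -6/(3√77) · 3 = -6√77/77 m/s
The top is descending at 6√77/77 ≈ 0.6838 m/s.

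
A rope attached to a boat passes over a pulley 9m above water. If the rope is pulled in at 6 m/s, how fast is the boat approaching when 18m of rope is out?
4√3 ≈ 6.928 m/s

rope² = x² + 9²
x = √(18² - 9²) = 9√3
dx/dt = (rope/x) · d(rope)/dt = (18/(9√3)) · (-6) = -4√3 m/s
The boat approaches at 4√3 ≈ 6.928 m/s.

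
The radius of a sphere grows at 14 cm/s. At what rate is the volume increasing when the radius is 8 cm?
3584π cm³/s

V = (4/3)πr³
dV/dt = dV/dr · dr/dt = 4πr² · 14
At r = 8: dV/dt = 3584π cm³/s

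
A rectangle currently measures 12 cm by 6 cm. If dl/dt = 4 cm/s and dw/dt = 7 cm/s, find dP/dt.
22 cm/s

P = 2(l + w)
dP/dt = 2(dl/dt + dw/dt) = 2(4 + 7) = 22 cm/s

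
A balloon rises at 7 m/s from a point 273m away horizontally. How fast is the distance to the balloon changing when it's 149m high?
1043√96730/96730 ≈ 3.354 m/s

z² = 273² + y²
z = √(273² + 149²) = √96730
dz/dt = y/z · dy/dt = 149/√96730 · 7 = 1043√96730/96730 ≈ 3.354 m/s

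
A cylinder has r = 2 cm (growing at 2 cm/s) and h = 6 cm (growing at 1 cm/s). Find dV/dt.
52π cm³/s

V = πr²h
dV/dt = 2πrh·dr/dt + πr²·dh/dt
= 2π(2)(6)(2) + π(2)²(1)
= 52π cm³/s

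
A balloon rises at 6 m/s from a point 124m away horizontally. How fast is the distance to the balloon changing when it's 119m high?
714√29537/29537 ≈ 4.154 m/s

z² = 124² + y²
z = √(124² + 119²) = √29537
dz/dt = y/z · dy/dt = 119/√29537 · 6 = 714√29537/29537 ≈ 4.154 m/s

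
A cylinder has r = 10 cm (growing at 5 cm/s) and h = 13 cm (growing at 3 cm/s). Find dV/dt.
1600π cm³/s

V = πr²h
dV/dt = 2πrh·dr/dt + πr²·dh/dt
= 2π(10)(13)(5) + π(10)²(3)
= 1600π cm³/s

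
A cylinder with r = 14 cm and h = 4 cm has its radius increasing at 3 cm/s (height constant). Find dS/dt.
192π cm²/s

S = 2πrh + 2πr² (lateral + bases)
dS/dt = (2πh + 4πr)·dr/dt = (2π·4 + 4π·14)·3
= 192π cm²/s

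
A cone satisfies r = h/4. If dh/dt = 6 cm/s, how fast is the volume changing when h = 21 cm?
1323π/8 cm³/s

V = (1/3)π(h/4)²h = πh³/48
dV/dt = πh²/16 · 6
At h = 21: dV/dt = 1323π/8 cm³/s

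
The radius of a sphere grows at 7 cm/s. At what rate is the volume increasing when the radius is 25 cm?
17500π cm³/s

V = (4/3)πr³
dV/dt = dV/dr · dr/dt = 4πr² · 7
At r = 25: dV/dt = 17500π cm³/s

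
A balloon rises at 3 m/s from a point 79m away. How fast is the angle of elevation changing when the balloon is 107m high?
0.013397 rad/s

tan(θ) = y/79
sec²(θ) · dθ/dt = (1/79) · dy/dt
dθ/dt = cos²(θ)/79 · 3 = 79/(79² + 107²) · 3
dθ/dt = 0.013397 rad/s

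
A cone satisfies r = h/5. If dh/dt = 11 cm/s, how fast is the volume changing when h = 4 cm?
176π/25 cm³/s

V = (1/3)π(h/5)²h = πh³/75
dV/dt = πh²/25 · 11
At h = 4: dV/dt = 176π/25 cm³/s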